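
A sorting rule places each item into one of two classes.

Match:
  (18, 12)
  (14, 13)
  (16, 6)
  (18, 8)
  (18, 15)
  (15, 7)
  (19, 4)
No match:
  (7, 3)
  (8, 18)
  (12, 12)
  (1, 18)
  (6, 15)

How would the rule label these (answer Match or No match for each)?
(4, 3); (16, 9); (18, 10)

'Match' ⟺ first ≥ 13.
(4, 3) — first 4, hence No match. (16, 9) — first 16, hence Match. (18, 10) — first 18, hence Match.

No match, Match, Match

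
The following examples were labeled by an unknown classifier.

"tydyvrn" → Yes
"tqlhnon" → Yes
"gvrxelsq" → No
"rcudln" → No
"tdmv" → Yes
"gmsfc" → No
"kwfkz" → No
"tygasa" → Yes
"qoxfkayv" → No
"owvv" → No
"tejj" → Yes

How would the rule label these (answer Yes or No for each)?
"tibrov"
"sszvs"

Yes, No

A rule that fits every label: contains 't' — true of each 'Yes' example, false of each 'No' one.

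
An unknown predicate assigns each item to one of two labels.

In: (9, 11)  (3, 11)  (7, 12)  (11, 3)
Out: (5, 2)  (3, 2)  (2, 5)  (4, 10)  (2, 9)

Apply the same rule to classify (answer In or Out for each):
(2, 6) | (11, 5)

Out, In

A rule that fits every label: max ≥ 11 — true of each 'In' example, false of each 'Out' one.
(2, 6): max 6, fails the rule → Out. (11, 5): max 11, matches → In.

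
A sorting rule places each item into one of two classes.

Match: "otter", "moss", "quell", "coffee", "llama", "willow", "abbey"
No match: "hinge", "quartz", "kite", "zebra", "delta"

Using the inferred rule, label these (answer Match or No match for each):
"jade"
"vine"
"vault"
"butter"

All 'Match' examples share one property — has a double letter — and every 'No match' example lacks it.
"jade": no doubled letter, does not fit → No match.
"vine": no doubled letter, does not fit → No match.
"vault": no doubled letter, does not fit → No match.
"butter": 'tt' doubled, passes → Match.

No match, No match, No match, Match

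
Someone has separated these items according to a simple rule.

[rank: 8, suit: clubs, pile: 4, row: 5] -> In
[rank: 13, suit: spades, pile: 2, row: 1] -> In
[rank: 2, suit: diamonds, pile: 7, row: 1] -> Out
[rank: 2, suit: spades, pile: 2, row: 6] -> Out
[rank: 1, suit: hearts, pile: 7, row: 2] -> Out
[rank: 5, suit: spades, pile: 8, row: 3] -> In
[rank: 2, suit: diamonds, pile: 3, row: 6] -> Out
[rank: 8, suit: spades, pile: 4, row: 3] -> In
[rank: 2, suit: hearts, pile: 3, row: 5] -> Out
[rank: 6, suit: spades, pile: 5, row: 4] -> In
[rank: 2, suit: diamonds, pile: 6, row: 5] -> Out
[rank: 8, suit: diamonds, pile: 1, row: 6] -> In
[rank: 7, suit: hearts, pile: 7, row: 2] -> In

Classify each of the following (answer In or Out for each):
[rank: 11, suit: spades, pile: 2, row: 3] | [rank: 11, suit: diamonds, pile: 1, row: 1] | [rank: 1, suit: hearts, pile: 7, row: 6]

In, In, Out

The classifier is using: rank ≥ 5.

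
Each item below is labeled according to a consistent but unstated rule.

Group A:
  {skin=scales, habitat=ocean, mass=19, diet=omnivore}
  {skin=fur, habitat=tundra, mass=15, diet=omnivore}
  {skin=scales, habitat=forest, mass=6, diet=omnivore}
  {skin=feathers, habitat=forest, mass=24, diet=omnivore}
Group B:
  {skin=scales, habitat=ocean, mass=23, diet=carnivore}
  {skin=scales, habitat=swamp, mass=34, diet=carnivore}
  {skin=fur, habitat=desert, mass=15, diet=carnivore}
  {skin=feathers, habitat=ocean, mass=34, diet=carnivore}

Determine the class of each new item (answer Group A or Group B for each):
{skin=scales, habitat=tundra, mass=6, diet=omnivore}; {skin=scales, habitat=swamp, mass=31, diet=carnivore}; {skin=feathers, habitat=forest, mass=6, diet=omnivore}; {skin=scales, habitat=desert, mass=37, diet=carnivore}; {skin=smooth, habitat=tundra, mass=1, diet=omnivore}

Every 'Group A' example satisfies: diet is omnivore. None of the 'Group B' examples do.
{skin=scales, habitat=tundra, mass=6, diet=omnivore} → diet is omnivore → Group A. {skin=scales, habitat=swamp, mass=31, diet=carnivore} → diet is carnivore → Group B. {skin=feathers, habitat=forest, mass=6, diet=omnivore} → diet is omnivore → Group A. {skin=scales, habitat=desert, mass=37, diet=carnivore} → diet is carnivore → Group B. {skin=smooth, habitat=tundra, mass=1, diet=omnivore} → diet is omnivore → Group A.

Group A, Group B, Group A, Group B, Group A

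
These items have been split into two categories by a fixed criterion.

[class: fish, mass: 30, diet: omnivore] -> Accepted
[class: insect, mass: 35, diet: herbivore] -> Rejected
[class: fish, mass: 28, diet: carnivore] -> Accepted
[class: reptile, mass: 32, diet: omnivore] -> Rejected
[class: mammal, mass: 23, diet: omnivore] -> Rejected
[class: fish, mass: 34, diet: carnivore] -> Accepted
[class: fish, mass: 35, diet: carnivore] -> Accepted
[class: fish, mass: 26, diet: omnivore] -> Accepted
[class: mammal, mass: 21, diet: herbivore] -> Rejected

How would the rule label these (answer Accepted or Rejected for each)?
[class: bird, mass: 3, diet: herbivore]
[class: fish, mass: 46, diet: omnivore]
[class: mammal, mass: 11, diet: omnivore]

Rejected, Accepted, Rejected

Checking candidate rules against both groups, what survives is: class is fish.
[class: bird, mass: 3, diet: herbivore]: class is bird, does not satisfy this → Rejected.
[class: fish, mass: 46, diet: omnivore]: class is fish, satisfies this → Accepted.
[class: mammal, mass: 11, diet: omnivore]: class is mammal, does not satisfy this → Rejected.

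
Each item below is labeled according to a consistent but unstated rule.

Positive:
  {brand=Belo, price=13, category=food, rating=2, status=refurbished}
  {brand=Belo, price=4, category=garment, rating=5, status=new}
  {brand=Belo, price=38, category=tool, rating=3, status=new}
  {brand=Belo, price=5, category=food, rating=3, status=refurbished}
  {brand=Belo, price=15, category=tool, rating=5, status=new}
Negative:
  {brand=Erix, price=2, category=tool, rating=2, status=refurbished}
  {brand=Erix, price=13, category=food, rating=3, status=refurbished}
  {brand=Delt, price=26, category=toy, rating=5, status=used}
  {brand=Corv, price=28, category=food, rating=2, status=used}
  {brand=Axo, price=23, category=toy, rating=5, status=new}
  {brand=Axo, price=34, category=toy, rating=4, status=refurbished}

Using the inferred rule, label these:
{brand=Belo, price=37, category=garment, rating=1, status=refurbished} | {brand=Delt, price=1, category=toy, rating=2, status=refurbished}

Rule: brand is Belo. This holds for each 'Positive' example and fails for each 'Negative' one.
{brand=Belo, price=37, category=garment, rating=1, status=refurbished}: brand is Belo, checks out → Positive.
{brand=Delt, price=1, category=toy, rating=2, status=refurbished}: brand is Delt, fails the rule → Negative.

Positive, Negative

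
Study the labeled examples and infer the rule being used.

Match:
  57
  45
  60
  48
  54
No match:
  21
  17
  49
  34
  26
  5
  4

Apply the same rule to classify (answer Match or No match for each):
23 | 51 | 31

No match, Match, No match

The common property of the 'Match' items is: multiple of 3 AND at least 26. No 'No match' item has it.
23: 23 = 3·7 + 2, 23 < 26 — does not pass, so No match. 51: 51 = 3·17, 51 ≥ 26 — has this property, so Match. 31: 31 = 3·10 + 1, 31 ≥ 26 — does not pass, so No match.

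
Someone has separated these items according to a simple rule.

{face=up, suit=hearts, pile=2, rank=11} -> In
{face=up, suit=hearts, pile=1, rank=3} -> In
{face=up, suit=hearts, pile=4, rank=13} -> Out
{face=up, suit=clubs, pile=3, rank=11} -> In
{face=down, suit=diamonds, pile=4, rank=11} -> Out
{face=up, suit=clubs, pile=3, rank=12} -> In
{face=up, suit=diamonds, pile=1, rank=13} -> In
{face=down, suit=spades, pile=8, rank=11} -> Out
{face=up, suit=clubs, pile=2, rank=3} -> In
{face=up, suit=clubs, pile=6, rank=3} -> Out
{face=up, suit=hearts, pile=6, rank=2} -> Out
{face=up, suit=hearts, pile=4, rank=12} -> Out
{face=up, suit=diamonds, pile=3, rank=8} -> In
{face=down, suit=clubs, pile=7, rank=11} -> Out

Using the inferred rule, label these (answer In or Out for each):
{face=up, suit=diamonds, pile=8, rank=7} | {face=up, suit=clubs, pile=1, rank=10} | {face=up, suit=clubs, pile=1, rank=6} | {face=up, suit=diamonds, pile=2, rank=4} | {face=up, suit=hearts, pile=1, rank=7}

A rule that fits every label: pile ≤ 3 — true of each 'In' example, false of each 'Out' one.

Out, In, In, In, In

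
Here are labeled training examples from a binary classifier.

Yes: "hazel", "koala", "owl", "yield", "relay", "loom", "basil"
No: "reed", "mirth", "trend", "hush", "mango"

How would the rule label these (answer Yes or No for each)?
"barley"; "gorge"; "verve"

Rule: contains 'l'. This holds for each 'Yes' example and fails for each 'No' one.
Yes: "barley", since has 'l'.
No: "gorge", since no 'l'.
No: "verve", since no 'l'.

Yes, No, No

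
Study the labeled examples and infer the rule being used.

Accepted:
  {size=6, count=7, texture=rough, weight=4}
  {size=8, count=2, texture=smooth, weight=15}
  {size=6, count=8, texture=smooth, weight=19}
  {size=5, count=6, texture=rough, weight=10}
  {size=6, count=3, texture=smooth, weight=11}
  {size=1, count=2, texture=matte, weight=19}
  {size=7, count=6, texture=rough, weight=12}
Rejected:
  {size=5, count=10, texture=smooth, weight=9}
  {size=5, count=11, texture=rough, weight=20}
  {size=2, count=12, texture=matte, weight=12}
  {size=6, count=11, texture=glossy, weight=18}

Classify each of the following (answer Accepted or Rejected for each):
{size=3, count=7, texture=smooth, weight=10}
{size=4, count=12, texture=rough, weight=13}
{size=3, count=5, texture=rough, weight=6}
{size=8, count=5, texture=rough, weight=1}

Accepted, Rejected, Accepted, Accepted

The simplest hypothesis consistent with all the labels is: count ≤ 8.
{size=3, count=7, texture=smooth, weight=10} — count = 7, hence Accepted. {size=4, count=12, texture=rough, weight=13} — count = 12, hence Rejected. {size=3, count=5, texture=rough, weight=6} — count = 5, hence Accepted. {size=8, count=5, texture=rough, weight=1} — count = 5, hence Accepted.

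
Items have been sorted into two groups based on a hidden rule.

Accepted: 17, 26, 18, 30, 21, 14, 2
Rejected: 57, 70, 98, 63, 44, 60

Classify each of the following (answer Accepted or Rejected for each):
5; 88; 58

Rule: at most 30. This holds for each 'Accepted' example and fails for each 'Rejected' one.
5 — 5 ≤ 30, hence Accepted. 88 — 88 > 30, hence Rejected. 58 — 58 > 30, hence Rejected.

Accepted, Rejected, Rejected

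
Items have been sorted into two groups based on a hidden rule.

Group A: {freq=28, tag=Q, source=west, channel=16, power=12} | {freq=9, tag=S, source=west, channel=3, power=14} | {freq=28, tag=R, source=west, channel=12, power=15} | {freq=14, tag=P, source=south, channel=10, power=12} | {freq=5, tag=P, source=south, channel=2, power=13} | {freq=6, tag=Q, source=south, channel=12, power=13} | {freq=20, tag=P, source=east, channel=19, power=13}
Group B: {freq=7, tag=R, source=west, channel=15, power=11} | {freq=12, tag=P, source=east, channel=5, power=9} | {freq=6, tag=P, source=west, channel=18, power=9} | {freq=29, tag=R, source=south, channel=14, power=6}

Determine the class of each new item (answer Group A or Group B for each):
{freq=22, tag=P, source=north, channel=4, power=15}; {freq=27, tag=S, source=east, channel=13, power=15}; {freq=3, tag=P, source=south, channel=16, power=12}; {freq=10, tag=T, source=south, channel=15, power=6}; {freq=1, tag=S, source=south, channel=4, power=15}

'Group A' ⟺ power ≥ 12.
{freq=22, tag=P, source=north, channel=4, power=15}: power = 15 — meets the rule, so Group A.
{freq=27, tag=S, source=east, channel=13, power=15}: power = 15 — meets the rule, so Group A.
{freq=3, tag=P, source=south, channel=16, power=12}: power = 12 — meets the rule, so Group A.
{freq=10, tag=T, source=south, channel=15, power=6}: power = 6 — does not pass, so Group B.
{freq=1, tag=S, source=south, channel=4, power=15}: power = 15 — meets the rule, so Group A.

Group A, Group A, Group A, Group B, Group A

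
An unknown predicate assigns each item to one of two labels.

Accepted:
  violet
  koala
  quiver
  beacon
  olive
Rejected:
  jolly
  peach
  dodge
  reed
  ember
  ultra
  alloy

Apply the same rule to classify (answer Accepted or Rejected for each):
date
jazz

All 'Accepted' examples share one property — has ≥ 3 vowels — and every 'Rejected' example lacks it.
date: 2 vowels, does not pass → Rejected.
jazz: 1 vowel, does not pass → Rejected.

Rejected, Rejected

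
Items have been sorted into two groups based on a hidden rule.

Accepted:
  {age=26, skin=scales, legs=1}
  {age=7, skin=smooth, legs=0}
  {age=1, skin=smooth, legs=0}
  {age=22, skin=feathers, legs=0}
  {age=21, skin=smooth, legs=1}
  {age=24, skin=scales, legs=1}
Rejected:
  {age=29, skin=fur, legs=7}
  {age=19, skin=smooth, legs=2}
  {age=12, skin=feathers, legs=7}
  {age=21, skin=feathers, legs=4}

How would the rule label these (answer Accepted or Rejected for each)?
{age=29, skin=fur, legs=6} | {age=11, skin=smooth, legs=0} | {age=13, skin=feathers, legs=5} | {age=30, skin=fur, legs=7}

The distinguishing property — legs ≤ 1 — holds for all the 'Accepted' cases and none of the 'Rejected' cases.
Rejected: {age=29, skin=fur, legs=6}, since legs = 6.
Accepted: {age=11, skin=smooth, legs=0}, since legs = 0.
Rejected: {age=13, skin=feathers, legs=5}, since legs = 5.
Rejected: {age=30, skin=fur, legs=7}, since legs = 7.

Rejected, Accepted, Rejected, Rejected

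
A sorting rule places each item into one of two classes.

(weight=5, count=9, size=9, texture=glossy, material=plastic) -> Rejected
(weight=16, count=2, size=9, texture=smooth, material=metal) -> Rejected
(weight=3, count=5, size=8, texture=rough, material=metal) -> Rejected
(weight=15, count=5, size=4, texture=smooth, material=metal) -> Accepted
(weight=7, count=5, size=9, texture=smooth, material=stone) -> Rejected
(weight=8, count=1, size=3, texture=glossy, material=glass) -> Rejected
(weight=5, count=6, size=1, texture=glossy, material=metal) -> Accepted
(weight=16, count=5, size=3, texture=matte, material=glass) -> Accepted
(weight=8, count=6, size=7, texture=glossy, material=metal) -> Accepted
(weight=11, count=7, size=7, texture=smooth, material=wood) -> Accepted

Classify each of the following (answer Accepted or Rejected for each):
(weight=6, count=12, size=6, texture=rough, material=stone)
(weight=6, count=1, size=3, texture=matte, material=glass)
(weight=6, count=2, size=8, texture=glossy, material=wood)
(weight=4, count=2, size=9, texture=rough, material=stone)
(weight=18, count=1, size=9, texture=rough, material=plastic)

Rule: count ≥ 2 AND size ≤ 7. This holds for each 'Accepted' example and fails for each 'Rejected' one.

Accepted, Rejected, Rejected, Rejected, Rejected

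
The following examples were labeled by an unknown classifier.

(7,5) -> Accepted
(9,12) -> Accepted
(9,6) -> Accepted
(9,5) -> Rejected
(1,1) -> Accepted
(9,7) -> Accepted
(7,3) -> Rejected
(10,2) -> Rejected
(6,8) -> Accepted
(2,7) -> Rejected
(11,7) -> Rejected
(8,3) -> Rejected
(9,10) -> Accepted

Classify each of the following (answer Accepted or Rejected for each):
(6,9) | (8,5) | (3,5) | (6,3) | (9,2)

The common property of the 'Accepted' items is: |first − second| ≤ 3. No 'Rejected' item has it.

Accepted, Accepted, Accepted, Accepted, Rejected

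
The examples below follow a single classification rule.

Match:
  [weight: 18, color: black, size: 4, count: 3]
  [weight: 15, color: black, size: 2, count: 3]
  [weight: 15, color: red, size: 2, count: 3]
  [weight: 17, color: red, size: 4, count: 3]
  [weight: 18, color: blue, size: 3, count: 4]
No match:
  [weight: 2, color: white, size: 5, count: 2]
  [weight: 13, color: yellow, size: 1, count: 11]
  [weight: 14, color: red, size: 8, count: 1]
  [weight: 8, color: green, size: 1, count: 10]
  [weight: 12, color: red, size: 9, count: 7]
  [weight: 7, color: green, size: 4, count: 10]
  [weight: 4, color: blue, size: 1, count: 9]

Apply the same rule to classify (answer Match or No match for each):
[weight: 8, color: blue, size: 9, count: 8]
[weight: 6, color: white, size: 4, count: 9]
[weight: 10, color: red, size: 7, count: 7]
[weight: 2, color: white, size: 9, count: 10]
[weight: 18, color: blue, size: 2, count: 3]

No match, No match, No match, No match, Match

One predicate separates the groups cleanly: weight ≥ 15.
[weight: 8, color: blue, size: 9, count: 8]: weight = 8, lacks this property → No match.
[weight: 6, color: white, size: 4, count: 9]: weight = 6, lacks this property → No match.
[weight: 10, color: red, size: 7, count: 7]: weight = 10, lacks this property → No match.
[weight: 2, color: white, size: 9, count: 10]: weight = 2, lacks this property → No match.
[weight: 18, color: blue, size: 2, count: 3]: weight = 18, has this property → Match.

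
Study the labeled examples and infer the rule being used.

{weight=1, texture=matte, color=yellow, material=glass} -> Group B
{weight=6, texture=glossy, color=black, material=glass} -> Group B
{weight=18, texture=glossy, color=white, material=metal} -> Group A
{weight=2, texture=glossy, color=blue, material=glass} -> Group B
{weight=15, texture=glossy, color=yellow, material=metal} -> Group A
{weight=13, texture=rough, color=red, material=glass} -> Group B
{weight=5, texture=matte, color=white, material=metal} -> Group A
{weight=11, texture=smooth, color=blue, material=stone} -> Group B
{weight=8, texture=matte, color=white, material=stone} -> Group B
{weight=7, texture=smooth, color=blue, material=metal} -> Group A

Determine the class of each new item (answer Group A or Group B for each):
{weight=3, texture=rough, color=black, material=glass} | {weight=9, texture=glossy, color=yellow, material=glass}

Group B, Group B

The pattern is that an item is 'Group A' exactly when: material is metal.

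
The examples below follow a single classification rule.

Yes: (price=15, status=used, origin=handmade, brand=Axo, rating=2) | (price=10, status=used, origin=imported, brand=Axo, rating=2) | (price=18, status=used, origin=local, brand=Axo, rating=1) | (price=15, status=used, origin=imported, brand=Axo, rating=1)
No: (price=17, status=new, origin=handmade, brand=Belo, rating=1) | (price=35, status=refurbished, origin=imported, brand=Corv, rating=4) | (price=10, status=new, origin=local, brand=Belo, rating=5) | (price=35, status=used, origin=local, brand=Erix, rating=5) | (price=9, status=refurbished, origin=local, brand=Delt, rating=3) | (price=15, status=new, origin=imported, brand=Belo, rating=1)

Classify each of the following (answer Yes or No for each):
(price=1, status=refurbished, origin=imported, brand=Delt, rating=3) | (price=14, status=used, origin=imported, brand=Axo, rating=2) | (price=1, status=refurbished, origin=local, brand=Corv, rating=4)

No, Yes, No

Checking candidate rules against both groups, what survives is: brand is Axo.
(price=1, status=refurbished, origin=imported, brand=Delt, rating=3): brand is Delt — doesn't qualify, so No.
(price=14, status=used, origin=imported, brand=Axo, rating=2): brand is Axo — checks out, so Yes.
(price=1, status=refurbished, origin=local, brand=Corv, rating=4): brand is Corv — doesn't qualify, so No.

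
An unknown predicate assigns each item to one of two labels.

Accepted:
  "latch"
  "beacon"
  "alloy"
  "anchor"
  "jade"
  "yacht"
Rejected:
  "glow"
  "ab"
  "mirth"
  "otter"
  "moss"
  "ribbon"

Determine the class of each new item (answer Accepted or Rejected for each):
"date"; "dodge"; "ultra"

The rule appears to be: length ≥ 4 AND contains 'a'.

Accepted, Rejected, Accepted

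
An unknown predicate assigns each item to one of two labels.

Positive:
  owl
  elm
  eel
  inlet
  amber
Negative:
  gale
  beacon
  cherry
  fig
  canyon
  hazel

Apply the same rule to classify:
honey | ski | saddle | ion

Negative, Negative, Negative, Positive

Rule: starts with a vowel. This holds for each 'Positive' example and fails for each 'Negative' one.
honey: starts with 'h', does not satisfy this → Negative. ski: starts with 's', does not satisfy this → Negative. saddle: starts with 's', does not satisfy this → Negative. ion: starts with 'i', matches → Positive.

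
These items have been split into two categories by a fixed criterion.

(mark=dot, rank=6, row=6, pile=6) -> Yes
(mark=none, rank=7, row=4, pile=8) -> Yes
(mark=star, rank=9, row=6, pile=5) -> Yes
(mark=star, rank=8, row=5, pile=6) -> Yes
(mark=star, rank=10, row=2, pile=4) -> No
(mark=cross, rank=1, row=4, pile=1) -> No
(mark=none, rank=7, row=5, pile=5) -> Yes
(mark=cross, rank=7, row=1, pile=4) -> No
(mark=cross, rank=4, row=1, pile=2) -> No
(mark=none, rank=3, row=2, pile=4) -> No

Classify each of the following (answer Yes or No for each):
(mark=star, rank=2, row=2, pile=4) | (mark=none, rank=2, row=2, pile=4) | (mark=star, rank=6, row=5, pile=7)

A rule that fits every label: pile ≥ 5 — true of each 'Yes' example, false of each 'No' one.
No: (mark=star, rank=2, row=2, pile=4), since pile = 4.
No: (mark=none, rank=2, row=2, pile=4), since pile = 4.
Yes: (mark=star, rank=6, row=5, pile=7), since pile = 7.

No, No, Yes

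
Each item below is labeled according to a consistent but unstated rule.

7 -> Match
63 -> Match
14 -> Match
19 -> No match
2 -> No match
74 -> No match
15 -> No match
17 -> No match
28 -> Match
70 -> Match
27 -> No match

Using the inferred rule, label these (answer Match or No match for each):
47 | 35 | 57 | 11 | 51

A rule that fits every label: multiple of 7 — true of each 'Match' example, false of each 'No match' one.
No match: 47, since 47 = 7·6 + 5. Match: 35, since 35 = 7·5. No match: 57, since 57 = 7·8 + 1. No match: 11, since 11 = 7·1 + 4. No match: 51, since 51 = 7·7 + 2.

No match, Match, No match, No match, No match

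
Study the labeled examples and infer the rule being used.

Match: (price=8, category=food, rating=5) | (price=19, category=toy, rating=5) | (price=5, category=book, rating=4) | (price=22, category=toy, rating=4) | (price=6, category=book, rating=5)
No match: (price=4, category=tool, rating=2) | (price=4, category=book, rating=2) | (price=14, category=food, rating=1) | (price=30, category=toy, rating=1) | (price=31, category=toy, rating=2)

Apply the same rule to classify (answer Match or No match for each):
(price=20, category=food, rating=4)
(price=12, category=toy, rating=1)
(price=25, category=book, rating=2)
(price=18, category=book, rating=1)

Match, No match, No match, No match

The simplest hypothesis consistent with all the labels is: rating ≥ 4.
(price=20, category=food, rating=4): rating = 4, qualifies → Match. (price=12, category=toy, rating=1): rating = 1, does not pass → No match. (price=25, category=book, rating=2): rating = 2, does not pass → No match. (price=18, category=book, rating=1): rating = 1, does not pass → No match.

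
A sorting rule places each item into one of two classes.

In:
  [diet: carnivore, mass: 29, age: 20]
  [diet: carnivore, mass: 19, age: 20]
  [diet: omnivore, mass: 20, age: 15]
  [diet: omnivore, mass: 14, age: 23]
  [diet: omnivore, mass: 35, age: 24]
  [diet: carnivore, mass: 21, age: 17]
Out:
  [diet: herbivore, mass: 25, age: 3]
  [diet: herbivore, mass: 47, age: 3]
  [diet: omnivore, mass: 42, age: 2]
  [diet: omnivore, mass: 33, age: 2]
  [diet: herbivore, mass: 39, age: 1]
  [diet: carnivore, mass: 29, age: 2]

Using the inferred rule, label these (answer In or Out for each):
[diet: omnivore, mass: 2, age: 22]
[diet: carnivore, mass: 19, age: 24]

The pattern is that an item is 'In' exactly when: age ≥ 15.
[diet: omnivore, mass: 2, age: 22]: age = 22, fits → In. [diet: carnivore, mass: 19, age: 24]: age = 24, fits → In.

In, In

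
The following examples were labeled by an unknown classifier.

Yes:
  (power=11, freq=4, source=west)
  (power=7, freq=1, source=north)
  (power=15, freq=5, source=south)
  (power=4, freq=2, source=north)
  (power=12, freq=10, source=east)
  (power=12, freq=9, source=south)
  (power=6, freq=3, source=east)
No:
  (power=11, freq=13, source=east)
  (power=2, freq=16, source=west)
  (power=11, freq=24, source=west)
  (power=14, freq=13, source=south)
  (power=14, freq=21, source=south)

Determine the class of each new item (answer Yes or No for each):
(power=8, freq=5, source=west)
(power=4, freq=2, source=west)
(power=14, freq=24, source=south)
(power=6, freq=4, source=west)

All 'Yes' examples share one property — freq ≤ 10 — and every 'No' example lacks it.
(power=8, freq=5, source=west): freq = 5 — meets the rule, so Yes. (power=4, freq=2, source=west): freq = 2 — meets the rule, so Yes. (power=14, freq=24, source=south): freq = 24 — doesn't match, so No. (power=6, freq=4, source=west): freq = 4 — meets the rule, so Yes.

Yes, Yes, No, Yes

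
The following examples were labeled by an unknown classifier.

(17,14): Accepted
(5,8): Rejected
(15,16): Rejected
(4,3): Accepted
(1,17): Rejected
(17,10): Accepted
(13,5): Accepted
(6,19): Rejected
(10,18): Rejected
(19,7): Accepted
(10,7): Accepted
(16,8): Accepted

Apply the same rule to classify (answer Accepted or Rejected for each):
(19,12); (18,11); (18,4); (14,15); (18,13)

Accepted, Accepted, Accepted, Rejected, Accepted

The common property of the 'Accepted' items is: first > second. No 'Rejected' item has it.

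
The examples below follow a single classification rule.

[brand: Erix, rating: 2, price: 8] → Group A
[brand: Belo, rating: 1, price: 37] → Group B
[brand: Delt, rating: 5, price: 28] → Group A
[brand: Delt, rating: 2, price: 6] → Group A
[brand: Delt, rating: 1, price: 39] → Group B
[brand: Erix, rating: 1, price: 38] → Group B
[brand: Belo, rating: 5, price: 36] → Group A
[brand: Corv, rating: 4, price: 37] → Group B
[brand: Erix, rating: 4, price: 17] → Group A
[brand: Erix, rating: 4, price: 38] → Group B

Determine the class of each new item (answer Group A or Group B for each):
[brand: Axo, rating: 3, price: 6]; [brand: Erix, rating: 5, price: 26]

Group A, Group A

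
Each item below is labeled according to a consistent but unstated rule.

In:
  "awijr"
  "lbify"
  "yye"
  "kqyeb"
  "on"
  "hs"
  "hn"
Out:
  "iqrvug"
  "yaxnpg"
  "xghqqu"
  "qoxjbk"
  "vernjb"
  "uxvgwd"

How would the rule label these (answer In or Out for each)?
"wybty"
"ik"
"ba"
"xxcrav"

In, In, In, Out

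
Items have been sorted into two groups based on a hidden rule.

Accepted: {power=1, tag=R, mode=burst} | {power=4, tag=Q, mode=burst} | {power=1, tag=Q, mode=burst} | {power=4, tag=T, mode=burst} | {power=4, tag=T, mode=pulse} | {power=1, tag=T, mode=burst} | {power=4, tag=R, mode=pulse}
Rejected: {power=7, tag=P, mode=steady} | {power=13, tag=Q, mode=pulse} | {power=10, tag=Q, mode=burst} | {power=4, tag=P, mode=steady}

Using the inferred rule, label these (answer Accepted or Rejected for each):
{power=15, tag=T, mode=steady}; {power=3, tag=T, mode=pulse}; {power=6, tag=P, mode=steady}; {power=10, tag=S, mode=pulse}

Rejected, Accepted, Rejected, Rejected

'Accepted' ⟺ tag is not P AND power ≤ 4.
{power=15, tag=T, mode=steady} → tag is T, power = 15 → Rejected.
{power=3, tag=T, mode=pulse} → tag is T, power = 3 → Accepted.
{power=6, tag=P, mode=steady} → tag is P, power = 6 → Rejected.
{power=10, tag=S, mode=pulse} → tag is S, power = 10 → Rejected.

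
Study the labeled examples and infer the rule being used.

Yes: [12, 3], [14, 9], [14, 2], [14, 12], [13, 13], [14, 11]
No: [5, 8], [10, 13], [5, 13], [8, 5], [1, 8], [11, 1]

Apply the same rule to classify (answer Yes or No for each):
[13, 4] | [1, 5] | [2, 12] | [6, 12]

'Yes' ⟺ first ≥ 12.
[13, 4] — first 13, hence Yes.
[1, 5] — first 1, hence No.
[2, 12] — first 2, hence No.
[6, 12] — first 6, hence No.

Yes, No, No, No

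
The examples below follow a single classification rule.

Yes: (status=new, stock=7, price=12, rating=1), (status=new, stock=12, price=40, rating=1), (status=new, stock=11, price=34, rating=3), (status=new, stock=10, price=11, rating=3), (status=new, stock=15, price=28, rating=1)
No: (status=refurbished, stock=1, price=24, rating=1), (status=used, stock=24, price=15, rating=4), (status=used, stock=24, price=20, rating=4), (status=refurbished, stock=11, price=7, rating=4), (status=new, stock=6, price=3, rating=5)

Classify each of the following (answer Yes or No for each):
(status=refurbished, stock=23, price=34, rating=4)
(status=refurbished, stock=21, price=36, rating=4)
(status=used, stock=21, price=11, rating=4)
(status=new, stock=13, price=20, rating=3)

No, No, No, Yes

One predicate separates the groups cleanly: status is new AND price ≥ 7.
(status=refurbished, stock=23, price=34, rating=4) → status is refurbished, price = 34 → No. (status=refurbished, stock=21, price=36, rating=4) → status is refurbished, price = 36 → No. (status=used, stock=21, price=11, rating=4) → status is used, price = 11 → No. (status=new, stock=13, price=20, rating=3) → status is new, price = 20 → Yes.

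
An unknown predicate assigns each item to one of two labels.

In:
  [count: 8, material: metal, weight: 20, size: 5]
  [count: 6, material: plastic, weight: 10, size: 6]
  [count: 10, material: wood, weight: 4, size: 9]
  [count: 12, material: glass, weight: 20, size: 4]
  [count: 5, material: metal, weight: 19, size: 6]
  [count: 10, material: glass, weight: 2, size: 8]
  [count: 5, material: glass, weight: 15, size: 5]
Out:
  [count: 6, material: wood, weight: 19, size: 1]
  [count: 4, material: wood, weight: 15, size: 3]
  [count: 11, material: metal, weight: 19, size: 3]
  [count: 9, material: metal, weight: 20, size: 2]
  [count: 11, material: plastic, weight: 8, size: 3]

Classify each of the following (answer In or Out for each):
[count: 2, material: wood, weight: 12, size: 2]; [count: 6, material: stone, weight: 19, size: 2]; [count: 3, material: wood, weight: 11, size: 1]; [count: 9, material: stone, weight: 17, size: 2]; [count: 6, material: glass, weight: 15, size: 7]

Out, Out, Out, Out, In

The distinguishing property — size ≥ 4 — holds for all the 'In' cases and none of the 'Out' cases.
[count: 2, material: wood, weight: 12, size: 2]: size = 2, does not satisfy this → Out. [count: 6, material: stone, weight: 19, size: 2]: size = 2, does not satisfy this → Out. [count: 3, material: wood, weight: 11, size: 1]: size = 1, does not satisfy this → Out. [count: 9, material: stone, weight: 17, size: 2]: size = 2, does not satisfy this → Out. [count: 6, material: glass, weight: 15, size: 7]: size = 7, fits → In.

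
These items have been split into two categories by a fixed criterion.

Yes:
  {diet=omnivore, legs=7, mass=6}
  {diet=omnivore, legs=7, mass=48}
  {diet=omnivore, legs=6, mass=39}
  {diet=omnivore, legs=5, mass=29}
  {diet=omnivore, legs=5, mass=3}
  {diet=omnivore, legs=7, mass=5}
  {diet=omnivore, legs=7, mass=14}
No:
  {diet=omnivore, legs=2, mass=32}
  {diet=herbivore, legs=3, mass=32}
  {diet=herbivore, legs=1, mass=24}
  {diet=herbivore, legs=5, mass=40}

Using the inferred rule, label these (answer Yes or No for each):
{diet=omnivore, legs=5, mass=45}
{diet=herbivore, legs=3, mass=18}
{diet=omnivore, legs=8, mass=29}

'Yes' ⟺ diet is omnivore AND legs ≥ 3.

Yes, No, Yes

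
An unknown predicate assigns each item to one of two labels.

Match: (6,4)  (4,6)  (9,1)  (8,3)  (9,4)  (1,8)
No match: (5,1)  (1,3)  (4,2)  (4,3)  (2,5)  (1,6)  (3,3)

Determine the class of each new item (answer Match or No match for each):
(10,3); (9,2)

Match, Match

The pattern is that an item is 'Match' exactly when: sum ≥ 9.
Match: (10,3), since 10+3 = 13. Match: (9,2), since 9+2 = 11.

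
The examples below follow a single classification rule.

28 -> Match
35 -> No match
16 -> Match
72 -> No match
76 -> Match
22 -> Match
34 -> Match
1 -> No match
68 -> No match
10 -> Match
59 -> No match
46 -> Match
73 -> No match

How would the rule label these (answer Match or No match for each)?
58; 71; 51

Rule: ≡ 4 (mod 6). This holds for each 'Match' example and fails for each 'No match' one.
58: 58 mod 6 = 4, checks out → Match.
71: 71 mod 6 = 5, fails the rule → No match.
51: 51 mod 6 = 3, fails the rule → No match.

Match, No match, No match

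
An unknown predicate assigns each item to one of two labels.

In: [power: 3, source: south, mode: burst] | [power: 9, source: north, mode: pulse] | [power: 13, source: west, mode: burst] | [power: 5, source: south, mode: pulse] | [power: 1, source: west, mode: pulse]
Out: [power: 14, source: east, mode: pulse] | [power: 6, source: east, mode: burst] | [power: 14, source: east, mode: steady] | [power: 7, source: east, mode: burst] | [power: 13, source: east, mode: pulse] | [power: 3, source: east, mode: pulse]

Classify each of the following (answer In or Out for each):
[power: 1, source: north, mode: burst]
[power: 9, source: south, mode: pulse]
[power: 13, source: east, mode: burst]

In, In, Out

Checking candidate rules against both groups, what survives is: source is not east.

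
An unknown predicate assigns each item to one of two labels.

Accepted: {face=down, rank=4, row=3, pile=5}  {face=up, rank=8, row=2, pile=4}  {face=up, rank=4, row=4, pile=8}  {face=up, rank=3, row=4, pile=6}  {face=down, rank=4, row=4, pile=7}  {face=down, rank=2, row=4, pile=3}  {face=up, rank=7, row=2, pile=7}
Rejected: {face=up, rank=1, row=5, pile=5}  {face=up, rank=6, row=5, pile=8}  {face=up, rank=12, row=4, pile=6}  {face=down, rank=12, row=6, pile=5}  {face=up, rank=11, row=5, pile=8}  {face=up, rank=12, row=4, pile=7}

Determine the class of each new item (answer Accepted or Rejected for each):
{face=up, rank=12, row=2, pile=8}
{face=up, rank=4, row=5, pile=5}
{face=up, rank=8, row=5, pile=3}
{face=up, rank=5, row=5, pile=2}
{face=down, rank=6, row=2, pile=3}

Rejected, Rejected, Rejected, Rejected, Accepted

A rule that fits every label: row ≤ 4 AND rank ≤ 8 — true of each 'Accepted' example, false of each 'Rejected' one.
Rejected: {face=up, rank=12, row=2, pile=8}, since row = 2, rank = 12.
Rejected: {face=up, rank=4, row=5, pile=5}, since row = 5, rank = 4.
Rejected: {face=up, rank=8, row=5, pile=3}, since row = 5, rank = 8.
Rejected: {face=up, rank=5, row=5, pile=2}, since row = 5, rank = 5.
Accepted: {face=down, rank=6, row=2, pile=3}, since row = 2, rank = 6.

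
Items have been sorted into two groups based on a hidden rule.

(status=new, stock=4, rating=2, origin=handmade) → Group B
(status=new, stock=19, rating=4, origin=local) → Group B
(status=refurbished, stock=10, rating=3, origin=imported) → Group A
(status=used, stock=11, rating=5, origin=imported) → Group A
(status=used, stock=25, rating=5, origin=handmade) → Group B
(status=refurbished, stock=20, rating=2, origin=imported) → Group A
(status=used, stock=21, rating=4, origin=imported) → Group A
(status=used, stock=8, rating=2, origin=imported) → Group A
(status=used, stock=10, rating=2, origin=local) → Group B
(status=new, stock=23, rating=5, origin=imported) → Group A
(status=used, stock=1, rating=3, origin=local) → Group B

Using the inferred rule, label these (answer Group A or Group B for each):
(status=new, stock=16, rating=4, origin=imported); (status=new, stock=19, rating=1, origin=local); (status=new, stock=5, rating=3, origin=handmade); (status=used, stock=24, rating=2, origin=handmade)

Group A, Group B, Group B, Group B

One predicate separates the groups cleanly: origin is imported.
Group A: (status=new, stock=16, rating=4, origin=imported), since origin is imported.
Group B: (status=new, stock=19, rating=1, origin=local), since origin is local.
Group B: (status=new, stock=5, rating=3, origin=handmade), since origin is handmade.
Group B: (status=used, stock=24, rating=2, origin=handmade), since origin is handmade.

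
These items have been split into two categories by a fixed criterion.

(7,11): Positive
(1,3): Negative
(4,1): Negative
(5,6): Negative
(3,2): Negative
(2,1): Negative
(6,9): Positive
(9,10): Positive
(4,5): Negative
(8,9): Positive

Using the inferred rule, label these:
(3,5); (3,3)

Negative, Negative

The distinguishing property — sum ≥ 15 — holds for all the 'Positive' cases and none of the 'Negative' cases.
(3,5) — 3+5 = 8, hence Negative. (3,3) — 3+3 = 6, hence Negative.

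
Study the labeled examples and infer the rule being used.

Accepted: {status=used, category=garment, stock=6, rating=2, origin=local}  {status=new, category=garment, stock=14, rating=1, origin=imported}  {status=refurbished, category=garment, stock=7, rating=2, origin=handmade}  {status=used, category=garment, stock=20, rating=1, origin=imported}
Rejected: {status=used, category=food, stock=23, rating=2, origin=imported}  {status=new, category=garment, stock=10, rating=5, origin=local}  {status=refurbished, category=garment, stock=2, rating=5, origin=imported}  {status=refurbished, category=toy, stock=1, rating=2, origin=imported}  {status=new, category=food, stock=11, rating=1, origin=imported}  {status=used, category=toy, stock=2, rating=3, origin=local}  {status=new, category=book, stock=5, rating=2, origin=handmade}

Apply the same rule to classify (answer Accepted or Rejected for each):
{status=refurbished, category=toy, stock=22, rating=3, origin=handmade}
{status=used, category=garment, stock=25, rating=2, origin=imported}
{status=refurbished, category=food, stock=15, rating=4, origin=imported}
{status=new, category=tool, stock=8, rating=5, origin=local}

Rejected, Accepted, Rejected, Rejected

Rule: category is garment AND rating ≤ 2. This holds for each 'Accepted' example and fails for each 'Rejected' one.
Rejected: {status=refurbished, category=toy, stock=22, rating=3, origin=handmade}, since category is toy, rating = 3. Accepted: {status=used, category=garment, stock=25, rating=2, origin=imported}, since category is garment, rating = 2. Rejected: {status=refurbished, category=food, stock=15, rating=4, origin=imported}, since category is food, rating = 4. Rejected: {status=new, category=tool, stock=8, rating=5, origin=local}, since category is tool, rating = 5.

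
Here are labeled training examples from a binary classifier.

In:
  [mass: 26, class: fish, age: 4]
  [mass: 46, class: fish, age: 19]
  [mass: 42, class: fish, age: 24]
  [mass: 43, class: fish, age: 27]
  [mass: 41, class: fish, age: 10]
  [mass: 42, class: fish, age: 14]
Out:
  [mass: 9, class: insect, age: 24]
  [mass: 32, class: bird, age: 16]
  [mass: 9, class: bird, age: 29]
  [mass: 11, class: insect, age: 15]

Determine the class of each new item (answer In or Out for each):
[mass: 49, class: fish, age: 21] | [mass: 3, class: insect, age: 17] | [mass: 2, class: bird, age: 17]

In, Out, Out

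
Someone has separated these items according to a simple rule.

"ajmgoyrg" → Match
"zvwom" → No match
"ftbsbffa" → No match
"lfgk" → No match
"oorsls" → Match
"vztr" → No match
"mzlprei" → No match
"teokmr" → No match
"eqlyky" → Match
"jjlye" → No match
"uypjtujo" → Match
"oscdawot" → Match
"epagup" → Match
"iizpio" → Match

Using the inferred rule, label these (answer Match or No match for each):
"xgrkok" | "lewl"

No match, No match

The rule appears to be: starts with a vowel.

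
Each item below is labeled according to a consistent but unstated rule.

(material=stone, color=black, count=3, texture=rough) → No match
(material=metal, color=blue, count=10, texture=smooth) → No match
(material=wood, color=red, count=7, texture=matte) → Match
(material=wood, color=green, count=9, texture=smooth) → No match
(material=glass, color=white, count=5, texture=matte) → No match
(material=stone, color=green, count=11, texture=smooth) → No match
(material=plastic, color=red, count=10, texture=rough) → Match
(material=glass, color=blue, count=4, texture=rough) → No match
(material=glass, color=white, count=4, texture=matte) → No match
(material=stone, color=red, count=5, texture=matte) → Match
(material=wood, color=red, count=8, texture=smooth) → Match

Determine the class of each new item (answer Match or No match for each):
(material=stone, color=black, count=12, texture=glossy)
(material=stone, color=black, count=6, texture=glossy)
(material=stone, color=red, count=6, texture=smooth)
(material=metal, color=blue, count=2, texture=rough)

No match, No match, Match, No match

Rule: color is red. This holds for each 'Match' example and fails for each 'No match' one.
(material=stone, color=black, count=12, texture=glossy): color is black — does not fit, so No match.
(material=stone, color=black, count=6, texture=glossy): color is black — does not fit, so No match.
(material=stone, color=red, count=6, texture=smooth): color is red — satisfies this, so Match.
(material=metal, color=blue, count=2, texture=rough): color is blue — does not fit, so No match.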